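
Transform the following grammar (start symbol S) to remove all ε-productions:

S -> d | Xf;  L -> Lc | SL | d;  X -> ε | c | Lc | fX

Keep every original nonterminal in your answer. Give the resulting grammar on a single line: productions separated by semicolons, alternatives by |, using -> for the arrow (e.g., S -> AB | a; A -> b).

Nullable set: {X}.
S -> Xf: X nullable, giving Xf | f.
Drop X -> ε.
X -> fX: X nullable, giving f | fX.
Unchanged (no nullable symbols): S -> d; L -> Lc; L -> SL; L -> d; X -> Lc; X -> c.

S -> d | f | Xf; L -> d | Lc | SL; X -> c | f | Lc | fX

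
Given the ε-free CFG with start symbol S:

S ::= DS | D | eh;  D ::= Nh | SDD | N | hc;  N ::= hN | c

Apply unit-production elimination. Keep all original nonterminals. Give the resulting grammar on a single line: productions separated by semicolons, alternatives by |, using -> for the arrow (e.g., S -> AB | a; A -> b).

Unit productions: D->N, S->D.
Unit pairs (A ⇒* B via units): (D,N), (S,D), (S,N).
S: inherits non-unit rules of {D, N, S} → DS | Nh | SDD | c | eh | hN | hc.
D: inherits non-unit rules of {D, N} → Nh | SDD | c | hN | hc.
N: inherits non-unit rules of {N} → c | hN.

S -> c | DS | Nh | eh | hN | hc | SDD; D -> c | Nh | hN | hc | SDD; N -> c | hN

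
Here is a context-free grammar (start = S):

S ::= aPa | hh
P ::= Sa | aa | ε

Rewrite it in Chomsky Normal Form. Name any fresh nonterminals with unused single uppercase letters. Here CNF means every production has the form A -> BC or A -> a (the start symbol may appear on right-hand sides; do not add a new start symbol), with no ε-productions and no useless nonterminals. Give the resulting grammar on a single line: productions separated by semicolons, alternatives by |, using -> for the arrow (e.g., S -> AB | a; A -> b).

S -> AA | AC | BB; A -> a; B -> h; C -> PA; P -> AA | SA

Nullable: {P}; after ε-elimination: S -> aa | hh | aPa; P -> Sa | aa.
No unit productions to eliminate.
TERM: introduce A -> a, B -> h and substitute in every rule of length ≥2.
BIN: S -> APA becomes S -> AC, C -> PA.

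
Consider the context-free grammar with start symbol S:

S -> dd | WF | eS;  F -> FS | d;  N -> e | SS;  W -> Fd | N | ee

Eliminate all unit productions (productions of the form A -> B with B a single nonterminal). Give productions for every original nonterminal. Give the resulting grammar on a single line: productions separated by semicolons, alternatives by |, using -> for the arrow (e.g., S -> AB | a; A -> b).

Unit productions: W->N.
Unit pairs (A ⇒* B via units): (W,N).
S: inherits non-unit rules of {S} → WF | dd | eS.
F: inherits non-unit rules of {F} → FS | d.
N: inherits non-unit rules of {N} → SS | e.
W: inherits non-unit rules of {N, W} → Fd | SS | e | ee.

S -> WF | dd | eS; F -> d | FS; N -> e | SS; W -> e | Fd | SS | ee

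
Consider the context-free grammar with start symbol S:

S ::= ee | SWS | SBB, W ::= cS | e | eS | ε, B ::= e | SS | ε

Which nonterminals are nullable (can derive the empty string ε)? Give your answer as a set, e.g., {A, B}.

Directly nullable (have an ε-rule): {B, W}.
Not nullable: S — each has a terminal in every rule's right-hand side or depends on a non-nullable symbol.

{B, W}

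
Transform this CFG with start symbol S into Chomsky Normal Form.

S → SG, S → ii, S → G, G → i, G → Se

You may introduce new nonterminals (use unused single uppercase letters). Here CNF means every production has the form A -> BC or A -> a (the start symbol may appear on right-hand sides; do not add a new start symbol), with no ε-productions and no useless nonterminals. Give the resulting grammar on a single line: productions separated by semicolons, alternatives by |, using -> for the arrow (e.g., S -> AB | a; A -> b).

S -> i | BB | SA | SG; A -> e; B -> i; G -> i | SA

No ε-productions.
After unit-elimination: S -> i | SG | Se | ii; G -> i | Se.
TERM: introduce A -> e, B -> i and substitute in every rule of length ≥2.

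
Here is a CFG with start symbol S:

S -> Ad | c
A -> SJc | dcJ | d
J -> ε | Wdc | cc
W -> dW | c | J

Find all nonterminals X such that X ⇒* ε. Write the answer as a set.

{J, W}

Directly nullable (have an ε-rule): {J}.
W is nullable via W -> J (every symbol on the right is already known nullable).
Not nullable: A, S — each has a terminal in every rule's right-hand side or depends on a non-nullable symbol.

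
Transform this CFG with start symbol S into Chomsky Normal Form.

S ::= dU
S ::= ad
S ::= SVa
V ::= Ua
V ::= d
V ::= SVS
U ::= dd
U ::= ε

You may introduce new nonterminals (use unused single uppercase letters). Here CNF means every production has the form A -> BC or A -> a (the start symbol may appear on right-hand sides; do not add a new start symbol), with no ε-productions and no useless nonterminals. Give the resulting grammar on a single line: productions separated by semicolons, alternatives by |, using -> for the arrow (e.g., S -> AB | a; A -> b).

Nullable: {U}; after ε-elimination: S -> d | ad | dU | SVa; U -> dd; V -> a | d | Ua | SVS.
No unit productions to eliminate.
TERM: introduce A -> a, B -> d and substitute in every rule of length ≥2.
BIN: S -> SVA becomes S -> SC, C -> VA; V -> SVS becomes V -> SD, D -> VS.

S -> d | AB | BU | SC; A -> a; B -> d; C -> VA; D -> VS; U -> BB; V -> a | d | SD | UA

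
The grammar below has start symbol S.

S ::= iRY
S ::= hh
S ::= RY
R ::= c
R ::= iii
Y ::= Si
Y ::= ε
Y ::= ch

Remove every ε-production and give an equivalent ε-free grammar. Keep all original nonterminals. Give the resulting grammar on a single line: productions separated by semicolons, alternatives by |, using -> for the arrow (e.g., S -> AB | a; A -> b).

Nullable set: {Y}.
S -> RY: Y nullable, giving R | RY.
S -> iRY: Y nullable, giving iR | iRY.
Drop Y -> ε.
Unchanged (no nullable symbols): S -> hh; R -> c; R -> iii; Y -> Si; Y -> ch.

S -> R | RY | hh | iR | iRY; R -> c | iii; Y -> Si | ch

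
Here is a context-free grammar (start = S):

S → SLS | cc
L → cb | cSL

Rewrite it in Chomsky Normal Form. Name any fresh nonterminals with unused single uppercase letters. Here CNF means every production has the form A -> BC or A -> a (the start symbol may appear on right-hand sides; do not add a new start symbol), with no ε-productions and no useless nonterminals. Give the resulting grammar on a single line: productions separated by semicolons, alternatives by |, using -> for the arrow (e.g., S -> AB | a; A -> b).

No ε-productions.
No unit productions to eliminate.
TERM: introduce B -> b, A -> c and substitute in every rule of length ≥2.
BIN: L -> ASL becomes L -> AC, C -> SL; S -> SLS becomes S -> SD, D -> LS.

S -> AA | SD; A -> c; B -> b; C -> SL; D -> LS; L -> AB | AC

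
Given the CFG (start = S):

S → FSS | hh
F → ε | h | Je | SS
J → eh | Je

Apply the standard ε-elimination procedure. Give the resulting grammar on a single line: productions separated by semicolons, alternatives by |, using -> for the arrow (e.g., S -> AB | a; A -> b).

S -> SS | hh | FSS; F -> h | Je | SS; J -> Je | eh

Nullable set: {F}.
S -> FSS: F nullable, giving FSS | SS.
Drop F -> ε.
Unchanged (no nullable symbols): S -> hh; F -> Je; F -> SS; F -> h; J -> Je; J -> eh.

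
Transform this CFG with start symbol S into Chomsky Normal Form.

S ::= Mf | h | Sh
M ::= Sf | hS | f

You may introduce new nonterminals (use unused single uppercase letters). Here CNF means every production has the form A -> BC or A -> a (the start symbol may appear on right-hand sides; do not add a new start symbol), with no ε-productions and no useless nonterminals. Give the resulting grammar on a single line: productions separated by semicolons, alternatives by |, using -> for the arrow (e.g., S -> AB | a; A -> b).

S -> h | MA | SB; A -> f; B -> h; M -> f | BS | SA

No ε-productions.
No unit productions to eliminate.
TERM: introduce A -> f, B -> h and substitute in every rule of length ≥2.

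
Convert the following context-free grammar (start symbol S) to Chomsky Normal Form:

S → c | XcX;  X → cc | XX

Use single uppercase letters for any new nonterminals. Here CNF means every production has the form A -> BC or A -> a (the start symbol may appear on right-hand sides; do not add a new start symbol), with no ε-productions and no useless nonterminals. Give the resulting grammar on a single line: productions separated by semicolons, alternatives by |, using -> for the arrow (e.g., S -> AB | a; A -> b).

S -> c | XB; A -> c; B -> AX; X -> AA | XX

No ε-productions.
No unit productions to eliminate.
TERM: introduce A -> c and substitute in every rule of length ≥2.
BIN: S -> XAX becomes S -> XB, B -> AX.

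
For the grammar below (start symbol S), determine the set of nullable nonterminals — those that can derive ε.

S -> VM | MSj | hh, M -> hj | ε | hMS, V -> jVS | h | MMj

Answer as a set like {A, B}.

Directly nullable (have an ε-rule): {M}.
Not nullable: S, V — each has a terminal in every rule's right-hand side or depends on a non-nullable symbol.

{M}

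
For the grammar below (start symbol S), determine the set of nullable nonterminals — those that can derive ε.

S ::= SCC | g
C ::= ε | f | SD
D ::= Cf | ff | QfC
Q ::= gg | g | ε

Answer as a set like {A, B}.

Directly nullable (have an ε-rule): {C, Q}.
Not nullable: D, S — each has a terminal in every rule's right-hand side or depends on a non-nullable symbol.

{C, Q}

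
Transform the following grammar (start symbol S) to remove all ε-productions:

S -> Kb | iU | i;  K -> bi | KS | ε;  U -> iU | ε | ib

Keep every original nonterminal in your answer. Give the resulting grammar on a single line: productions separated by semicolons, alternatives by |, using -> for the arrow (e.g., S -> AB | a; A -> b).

Nullable set: {K, U}.
S -> Kb: K nullable, giving Kb | b.
S -> iU: U nullable, giving i | iU.
Drop K -> ε.
K -> KS: K nullable, giving KS | S.
Drop U -> ε.
U -> iU: U nullable, giving i | iU.
Unchanged (no nullable symbols): S -> i; K -> bi; U -> ib.

S -> b | i | Kb | iU; K -> S | KS | bi; U -> i | iU | ib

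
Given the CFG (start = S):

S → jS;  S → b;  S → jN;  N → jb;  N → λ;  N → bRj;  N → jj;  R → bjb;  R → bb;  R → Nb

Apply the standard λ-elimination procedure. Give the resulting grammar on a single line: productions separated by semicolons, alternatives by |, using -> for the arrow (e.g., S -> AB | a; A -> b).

Nullable set: {N}.
S -> jN: N nullable, giving j | jN.
Drop N -> λ.
R -> Nb: N nullable, giving Nb | b.
Unchanged (no nullable symbols): S -> b; S -> jS; N -> bRj; N -> jb; N -> jj; R -> bb; R -> bjb.

S -> b | j | jN | jS; N -> jb | jj | bRj; R -> b | Nb | bb | bjb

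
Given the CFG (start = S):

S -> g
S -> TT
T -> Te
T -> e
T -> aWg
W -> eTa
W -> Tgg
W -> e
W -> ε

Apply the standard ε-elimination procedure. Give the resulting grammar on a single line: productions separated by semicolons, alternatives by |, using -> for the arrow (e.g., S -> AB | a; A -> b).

S -> g | TT; T -> e | Te | ag | aWg; W -> e | Tgg | eTa

Nullable set: {W}.
T -> aWg: W nullable, giving aWg | ag.
Drop W -> ε.
Unchanged (no nullable symbols): S -> TT; S -> g; T -> Te; T -> e; W -> Tgg; W -> e; W -> eTa.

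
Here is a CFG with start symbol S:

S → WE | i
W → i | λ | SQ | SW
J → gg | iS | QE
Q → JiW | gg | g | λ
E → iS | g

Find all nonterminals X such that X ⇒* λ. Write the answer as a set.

Directly nullable (have an ε-rule): {Q, W}.
Not nullable: E, J, S — each has a terminal in every rule's right-hand side or depends on a non-nullable symbol.

{Q, W}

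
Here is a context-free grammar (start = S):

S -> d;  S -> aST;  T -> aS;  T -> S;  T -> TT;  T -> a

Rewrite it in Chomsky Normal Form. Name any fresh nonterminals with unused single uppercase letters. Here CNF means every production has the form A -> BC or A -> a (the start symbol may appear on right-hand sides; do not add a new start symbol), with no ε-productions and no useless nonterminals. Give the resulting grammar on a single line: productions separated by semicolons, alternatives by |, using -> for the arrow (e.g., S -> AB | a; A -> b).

No ε-productions.
After unit-elimination: S -> d | aST; T -> a | d | TT | aS | aST.
TERM: introduce A -> a and substitute in every rule of length ≥2.
BIN: S -> AST becomes S -> AB, B -> ST; T -> AST becomes T -> AC, C -> ST.

S -> d | AB; A -> a; B -> ST; C -> ST; T -> a | d | AC | AS | TT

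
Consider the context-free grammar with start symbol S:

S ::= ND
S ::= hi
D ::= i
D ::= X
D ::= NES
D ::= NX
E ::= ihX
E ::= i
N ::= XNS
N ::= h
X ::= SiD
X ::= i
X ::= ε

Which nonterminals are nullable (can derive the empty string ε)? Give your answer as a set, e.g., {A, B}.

{D, X}

Directly nullable (have an ε-rule): {X}.
D is nullable via D -> X (every symbol on the right is already known nullable).
Not nullable: E, N, S — each has a terminal in every rule's right-hand side or depends on a non-nullable symbol.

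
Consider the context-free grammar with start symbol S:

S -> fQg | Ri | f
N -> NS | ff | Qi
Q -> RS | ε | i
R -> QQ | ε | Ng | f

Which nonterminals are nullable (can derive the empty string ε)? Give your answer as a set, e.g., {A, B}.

Directly nullable (have an ε-rule): {Q, R}.
Not nullable: N, S — each has a terminal in every rule's right-hand side or depends on a non-nullable symbol.

{Q, R}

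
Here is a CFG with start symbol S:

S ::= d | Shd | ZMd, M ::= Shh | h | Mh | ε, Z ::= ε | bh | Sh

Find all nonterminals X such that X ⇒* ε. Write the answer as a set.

{M, Z}

Directly nullable (have an ε-rule): {M, Z}.
Not nullable: S — each has a terminal in every rule's right-hand side or depends on a non-nullable symbol.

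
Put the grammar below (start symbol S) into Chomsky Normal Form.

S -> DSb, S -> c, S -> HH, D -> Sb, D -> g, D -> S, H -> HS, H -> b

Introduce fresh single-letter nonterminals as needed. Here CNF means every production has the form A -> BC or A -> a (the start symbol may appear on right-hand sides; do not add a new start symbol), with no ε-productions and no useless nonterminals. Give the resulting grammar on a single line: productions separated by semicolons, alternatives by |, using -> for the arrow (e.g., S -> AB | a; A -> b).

No ε-productions.
After unit-elimination: S -> c | HH | DSb; D -> c | g | HH | Sb | DSb; H -> b | HS.
TERM: introduce A -> b and substitute in every rule of length ≥2.
BIN: D -> DSA becomes D -> DB, B -> SA; S -> DSA becomes S -> DC, C -> SA.

S -> c | DC | HH; A -> b; B -> SA; C -> SA; D -> c | g | DB | HH | SA; H -> b | HS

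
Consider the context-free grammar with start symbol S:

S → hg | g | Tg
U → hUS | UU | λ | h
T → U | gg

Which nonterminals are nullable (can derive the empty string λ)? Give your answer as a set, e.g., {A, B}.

Directly nullable (have an ε-rule): {U}.
T is nullable via T -> U (every symbol on the right is already known nullable).
Not nullable: S — each has a terminal in every rule's right-hand side or depends on a non-nullable symbol.

{T, U}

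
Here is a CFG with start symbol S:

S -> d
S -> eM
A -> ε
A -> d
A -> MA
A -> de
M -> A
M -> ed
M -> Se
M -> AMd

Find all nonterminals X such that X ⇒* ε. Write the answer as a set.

{A, M}

Directly nullable (have an ε-rule): {A}.
M is nullable via M -> A (every symbol on the right is already known nullable).
Not nullable: S — each has a terminal in every rule's right-hand side or depends on a non-nullable symbol.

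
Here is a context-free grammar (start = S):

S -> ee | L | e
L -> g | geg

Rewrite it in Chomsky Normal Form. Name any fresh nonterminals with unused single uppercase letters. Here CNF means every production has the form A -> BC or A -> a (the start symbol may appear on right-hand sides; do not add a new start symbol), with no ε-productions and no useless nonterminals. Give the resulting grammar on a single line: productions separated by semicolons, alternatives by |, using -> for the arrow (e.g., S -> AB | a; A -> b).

No ε-productions.
After unit-elimination: S -> e | g | ee | geg; L -> g | geg.
TERM: introduce B -> e, A -> g and substitute in every rule of length ≥2.
BIN: L -> ABA becomes L -> AC, C -> BA; S -> ABA becomes S -> AD, D -> BA.
Drop unreachable/unproductive: L.

S -> e | g | AD | BB; A -> g; B -> e; D -> BA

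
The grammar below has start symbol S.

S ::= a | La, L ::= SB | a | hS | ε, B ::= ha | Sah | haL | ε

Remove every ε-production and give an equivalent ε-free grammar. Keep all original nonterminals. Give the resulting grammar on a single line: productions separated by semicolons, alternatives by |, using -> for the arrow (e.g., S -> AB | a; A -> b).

Nullable set: {B, L}.
S -> La: L nullable, giving La | a.
Drop B -> ε.
B -> haL: L nullable, giving ha | haL.
Drop L -> ε.
L -> SB: B nullable, giving S | SB.
Unchanged (no nullable symbols): S -> a; B -> Sah; B -> ha; L -> a; L -> hS.

S -> a | La; B -> ha | Sah | haL; L -> S | a | SB | hS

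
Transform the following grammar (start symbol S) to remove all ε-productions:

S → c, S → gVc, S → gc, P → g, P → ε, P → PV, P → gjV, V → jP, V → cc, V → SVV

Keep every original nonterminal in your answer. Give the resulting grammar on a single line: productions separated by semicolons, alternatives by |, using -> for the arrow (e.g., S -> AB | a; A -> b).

S -> c | gc | gVc; P -> V | g | PV | gjV; V -> j | cc | jP | SVV

Nullable set: {P}.
Drop P -> ε.
P -> PV: P nullable, giving PV | V.
V -> jP: P nullable, giving j | jP.
Unchanged (no nullable symbols): S -> c; S -> gVc; S -> gc; P -> g; P -> gjV; V -> SVV; V -> cc.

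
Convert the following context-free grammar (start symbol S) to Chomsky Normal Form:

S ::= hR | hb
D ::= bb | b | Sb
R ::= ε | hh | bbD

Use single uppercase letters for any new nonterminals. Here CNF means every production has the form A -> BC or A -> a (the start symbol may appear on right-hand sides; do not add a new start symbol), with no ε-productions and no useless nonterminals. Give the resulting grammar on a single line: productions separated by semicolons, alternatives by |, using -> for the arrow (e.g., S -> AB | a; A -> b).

Nullable: {R}; after ε-elimination: S -> h | hR | hb; D -> b | Sb | bb; R -> hh | bbD.
No unit productions to eliminate.
TERM: introduce A -> b, B -> h and substitute in every rule of length ≥2.
BIN: R -> AAD becomes R -> AC, C -> AD.

S -> h | BA | BR; A -> b; B -> h; C -> AD; D -> b | AA | SA; R -> AC | BB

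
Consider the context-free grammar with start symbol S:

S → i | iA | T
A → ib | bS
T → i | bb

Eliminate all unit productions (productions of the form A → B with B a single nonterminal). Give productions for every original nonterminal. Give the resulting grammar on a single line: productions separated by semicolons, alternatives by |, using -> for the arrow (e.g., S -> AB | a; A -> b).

Unit productions: S->T.
Unit pairs (A ⇒* B via units): (S,T).
S: inherits non-unit rules of {S, T} → bb | i | iA.
A: inherits non-unit rules of {A} → bS | ib.
T: inherits non-unit rules of {T} → bb | i.

S -> i | bb | iA; A -> bS | ib; T -> i | bb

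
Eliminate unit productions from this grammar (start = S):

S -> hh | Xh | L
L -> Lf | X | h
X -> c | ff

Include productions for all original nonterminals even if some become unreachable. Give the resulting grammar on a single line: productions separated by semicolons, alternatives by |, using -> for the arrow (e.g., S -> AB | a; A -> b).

S -> c | h | Lf | Xh | ff | hh; L -> c | h | Lf | ff; X -> c | ff

Unit productions: L->X, S->L.
Unit pairs (A ⇒* B via units): (L,X), (S,L), (S,X).
S: inherits non-unit rules of {L, S, X} → Lf | Xh | c | ff | h | hh.
L: inherits non-unit rules of {L, X} → Lf | c | ff | h.
X: inherits non-unit rules of {X} → c | ff.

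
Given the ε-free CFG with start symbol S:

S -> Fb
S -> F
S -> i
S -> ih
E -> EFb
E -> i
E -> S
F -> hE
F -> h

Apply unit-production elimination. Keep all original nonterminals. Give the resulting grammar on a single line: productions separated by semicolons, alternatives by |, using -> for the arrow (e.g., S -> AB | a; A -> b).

S -> h | i | Fb | hE | ih; E -> h | i | Fb | hE | ih | EFb; F -> h | hE

Unit productions: E->S, S->F.
Unit pairs (A ⇒* B via units): (E,F), (E,S), (S,F).
S: inherits non-unit rules of {F, S} → Fb | h | hE | i | ih.
E: inherits non-unit rules of {E, F, S} → EFb | Fb | h | hE | i | ih.
F: inherits non-unit rules of {F} → h | hE.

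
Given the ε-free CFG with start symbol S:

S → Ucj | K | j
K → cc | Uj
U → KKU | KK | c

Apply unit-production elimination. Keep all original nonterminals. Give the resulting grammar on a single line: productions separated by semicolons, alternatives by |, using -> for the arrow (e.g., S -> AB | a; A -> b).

S -> j | Uj | cc | Ucj; K -> Uj | cc; U -> c | KK | KKU

Unit productions: S->K.
Unit pairs (A ⇒* B via units): (S,K).
S: inherits non-unit rules of {K, S} → Ucj | Uj | cc | j.
K: inherits non-unit rules of {K} → Uj | cc.
U: inherits non-unit rules of {U} → KK | KKU | c.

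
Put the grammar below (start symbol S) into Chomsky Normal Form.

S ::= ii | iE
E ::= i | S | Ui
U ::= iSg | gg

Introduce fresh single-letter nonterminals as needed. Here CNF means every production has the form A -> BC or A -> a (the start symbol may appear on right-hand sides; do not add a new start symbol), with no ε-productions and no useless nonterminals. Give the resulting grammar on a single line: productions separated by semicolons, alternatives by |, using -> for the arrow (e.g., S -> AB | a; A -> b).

No ε-productions.
After unit-elimination: S -> iE | ii; E -> i | Ui | iE | ii; U -> gg | iSg.
TERM: introduce B -> g, A -> i and substitute in every rule of length ≥2.
BIN: U -> ASB becomes U -> AC, C -> SB.

S -> AA | AE; A -> i; B -> g; C -> SB; E -> i | AA | AE | UA; U -> AC | BB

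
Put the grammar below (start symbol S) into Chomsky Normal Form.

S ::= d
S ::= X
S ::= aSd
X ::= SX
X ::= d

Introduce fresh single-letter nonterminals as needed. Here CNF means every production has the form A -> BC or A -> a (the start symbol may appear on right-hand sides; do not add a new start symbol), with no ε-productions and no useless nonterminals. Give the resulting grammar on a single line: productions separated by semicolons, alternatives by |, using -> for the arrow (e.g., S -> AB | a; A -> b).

No ε-productions.
After unit-elimination: S -> d | SX | aSd; X -> d | SX.
TERM: introduce A -> a, B -> d and substitute in every rule of length ≥2.
BIN: S -> ASB becomes S -> AC, C -> SB.

S -> d | AC | SX; A -> a; B -> d; C -> SB; X -> d | SX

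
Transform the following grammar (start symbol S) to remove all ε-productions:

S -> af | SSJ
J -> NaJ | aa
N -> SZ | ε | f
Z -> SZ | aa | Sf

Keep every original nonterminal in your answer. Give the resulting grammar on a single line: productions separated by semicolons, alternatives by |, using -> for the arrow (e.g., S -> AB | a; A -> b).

S -> af | SSJ; J -> aJ | aa | NaJ; N -> f | SZ; Z -> SZ | Sf | aa

Nullable set: {N}.
J -> NaJ: N nullable, giving NaJ | aJ.
Drop N -> ε.
Unchanged (no nullable symbols): S -> SSJ; S -> af; J -> aa; N -> SZ; N -> f; Z -> SZ; Z -> Sf; Z -> aa.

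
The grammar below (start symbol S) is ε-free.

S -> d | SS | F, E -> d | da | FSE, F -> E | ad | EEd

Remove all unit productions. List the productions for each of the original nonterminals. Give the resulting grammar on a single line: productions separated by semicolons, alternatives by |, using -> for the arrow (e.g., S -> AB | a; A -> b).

Unit productions: F->E, S->F.
Unit pairs (A ⇒* B via units): (F,E), (S,E), (S,F).
S: inherits non-unit rules of {E, F, S} → EEd | FSE | SS | ad | d | da.
E: inherits non-unit rules of {E} → FSE | d | da.
F: inherits non-unit rules of {E, F} → EEd | FSE | ad | d | da.

S -> d | SS | ad | da | EEd | FSE; E -> d | da | FSE; F -> d | ad | da | EEd | FSE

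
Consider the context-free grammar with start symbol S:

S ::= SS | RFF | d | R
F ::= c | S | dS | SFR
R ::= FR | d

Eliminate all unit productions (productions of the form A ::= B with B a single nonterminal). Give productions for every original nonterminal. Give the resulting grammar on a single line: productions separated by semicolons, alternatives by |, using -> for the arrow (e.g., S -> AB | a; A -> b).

S -> d | FR | SS | RFF; F -> c | d | FR | SS | dS | RFF | SFR; R -> d | FR

Unit productions: F->S, S->R.
Unit pairs (A ⇒* B via units): (F,R), (F,S), (S,R).
S: inherits non-unit rules of {R, S} → FR | RFF | SS | d.
F: inherits non-unit rules of {F, R, S} → FR | RFF | SFR | SS | c | d | dS.
R: inherits non-unit rules of {R} → FR | d.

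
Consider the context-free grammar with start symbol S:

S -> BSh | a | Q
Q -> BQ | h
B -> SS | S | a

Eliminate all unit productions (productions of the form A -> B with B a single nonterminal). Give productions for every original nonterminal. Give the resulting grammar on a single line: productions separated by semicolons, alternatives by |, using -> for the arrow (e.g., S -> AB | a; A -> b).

S -> a | h | BQ | BSh; B -> a | h | BQ | SS | BSh; Q -> h | BQ

Unit productions: B->S, S->Q.
Unit pairs (A ⇒* B via units): (B,Q), (B,S), (S,Q).
S: inherits non-unit rules of {Q, S} → BQ | BSh | a | h.
B: inherits non-unit rules of {B, Q, S} → BQ | BSh | SS | a | h.
Q: inherits non-unit rules of {Q} → BQ | h.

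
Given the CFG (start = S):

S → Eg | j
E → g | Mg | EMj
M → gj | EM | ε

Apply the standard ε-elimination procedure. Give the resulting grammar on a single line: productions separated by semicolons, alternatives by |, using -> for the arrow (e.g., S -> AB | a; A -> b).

Nullable set: {M}.
E -> EMj: M nullable, giving EMj | Ej.
E -> Mg: M nullable, giving Mg | g.
Drop M -> ε.
M -> EM: M nullable, giving E | EM.
Unchanged (no nullable symbols): S -> Eg; S -> j; E -> g; M -> gj.

S -> j | Eg; E -> g | Ej | Mg | EMj; M -> E | EM | gj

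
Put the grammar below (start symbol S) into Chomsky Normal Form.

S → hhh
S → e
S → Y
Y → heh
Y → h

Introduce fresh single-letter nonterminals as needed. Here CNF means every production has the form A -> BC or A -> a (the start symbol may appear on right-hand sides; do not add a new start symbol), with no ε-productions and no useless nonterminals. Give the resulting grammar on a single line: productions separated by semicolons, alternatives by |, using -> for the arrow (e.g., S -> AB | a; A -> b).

S -> e | h | AC | AD; A -> h; B -> e; C -> AA; D -> BA

No ε-productions.
After unit-elimination: S -> e | h | heh | hhh; Y -> h | heh.
TERM: introduce B -> e, A -> h and substitute in every rule of length ≥2.
BIN: S -> AAA becomes S -> AC, C -> AA; S -> ABA becomes S -> AD, D -> BA; Y -> ABA becomes Y -> AE, E -> BA.
Drop unreachable/unproductive: Y.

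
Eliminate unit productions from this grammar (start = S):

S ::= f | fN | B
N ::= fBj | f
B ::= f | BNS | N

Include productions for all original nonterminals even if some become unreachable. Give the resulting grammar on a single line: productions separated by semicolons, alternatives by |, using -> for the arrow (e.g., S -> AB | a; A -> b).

Unit productions: B->N, S->B.
Unit pairs (A ⇒* B via units): (B,N), (S,B), (S,N).
S: inherits non-unit rules of {B, N, S} → BNS | f | fBj | fN.
B: inherits non-unit rules of {B, N} → BNS | f | fBj.
N: inherits non-unit rules of {N} → f | fBj.

S -> f | fN | BNS | fBj; B -> f | BNS | fBj; N -> f | fBj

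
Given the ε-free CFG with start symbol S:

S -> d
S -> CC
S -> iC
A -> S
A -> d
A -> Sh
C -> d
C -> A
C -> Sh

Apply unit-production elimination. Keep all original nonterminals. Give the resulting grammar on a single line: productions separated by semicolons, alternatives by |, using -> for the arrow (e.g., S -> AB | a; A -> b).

S -> d | CC | iC; A -> d | CC | Sh | iC; C -> d | CC | Sh | iC

Unit productions: A->S, C->A.
Unit pairs (A ⇒* B via units): (A,S), (C,A), (C,S).
S: inherits non-unit rules of {S} → CC | d | iC.
A: inherits non-unit rules of {A, S} → CC | Sh | d | iC.
C: inherits non-unit rules of {A, C, S} → CC | Sh | d | iC.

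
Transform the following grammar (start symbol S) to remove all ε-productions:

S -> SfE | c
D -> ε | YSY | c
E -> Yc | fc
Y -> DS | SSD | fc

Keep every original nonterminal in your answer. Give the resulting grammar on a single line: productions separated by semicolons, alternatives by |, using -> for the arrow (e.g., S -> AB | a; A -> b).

S -> c | SfE; D -> c | YSY; E -> Yc | fc; Y -> S | DS | SS | fc | SSD

Nullable set: {D}.
Drop D -> ε.
Y -> DS: D nullable, giving DS | S.
Y -> SSD: D nullable, giving SS | SSD.
Unchanged (no nullable symbols): S -> SfE; S -> c; D -> YSY; D -> c; E -> Yc; E -> fc; Y -> fc.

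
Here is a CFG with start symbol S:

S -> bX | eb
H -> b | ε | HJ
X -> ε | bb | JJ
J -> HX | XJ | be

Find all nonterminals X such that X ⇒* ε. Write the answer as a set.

Directly nullable (have an ε-rule): {H, X}.
J is nullable via J -> HX (every symbol on the right is already known nullable).
Not nullable: S — each has a terminal in every rule's right-hand side or depends on a non-nullable symbol.

{H, J, X}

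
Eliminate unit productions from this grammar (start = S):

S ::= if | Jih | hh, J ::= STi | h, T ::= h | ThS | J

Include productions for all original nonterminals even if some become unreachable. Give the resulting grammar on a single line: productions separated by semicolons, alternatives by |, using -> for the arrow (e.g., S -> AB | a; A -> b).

S -> hh | if | Jih; J -> h | STi; T -> h | STi | ThS

Unit productions: T->J.
Unit pairs (A ⇒* B via units): (T,J).
S: inherits non-unit rules of {S} → Jih | hh | if.
J: inherits non-unit rules of {J} → STi | h.
T: inherits non-unit rules of {J, T} → STi | ThS | h.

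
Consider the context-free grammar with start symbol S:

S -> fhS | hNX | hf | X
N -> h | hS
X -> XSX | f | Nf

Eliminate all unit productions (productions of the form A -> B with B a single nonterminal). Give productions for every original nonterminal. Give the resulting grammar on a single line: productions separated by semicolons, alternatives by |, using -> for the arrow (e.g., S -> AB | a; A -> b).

Unit productions: S->X.
Unit pairs (A ⇒* B via units): (S,X).
S: inherits non-unit rules of {S, X} → Nf | XSX | f | fhS | hNX | hf.
N: inherits non-unit rules of {N} → h | hS.
X: inherits non-unit rules of {X} → Nf | XSX | f.

S -> f | Nf | hf | XSX | fhS | hNX; N -> h | hS; X -> f | Nf | XSX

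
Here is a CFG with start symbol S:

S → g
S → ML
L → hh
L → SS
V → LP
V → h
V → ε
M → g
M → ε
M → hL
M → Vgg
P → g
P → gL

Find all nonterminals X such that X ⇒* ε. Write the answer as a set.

Directly nullable (have an ε-rule): {M, V}.
Not nullable: L, P, S — each has a terminal in every rule's right-hand side or depends on a non-nullable symbol.

{M, V}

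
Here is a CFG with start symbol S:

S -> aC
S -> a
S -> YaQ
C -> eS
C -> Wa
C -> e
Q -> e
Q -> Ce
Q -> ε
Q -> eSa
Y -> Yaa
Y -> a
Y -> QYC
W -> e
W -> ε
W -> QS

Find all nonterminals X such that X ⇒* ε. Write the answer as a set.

{Q, W}

Directly nullable (have an ε-rule): {Q, W}.
Not nullable: C, S, Y — each has a terminal in every rule's right-hand side or depends on a non-nullable symbol.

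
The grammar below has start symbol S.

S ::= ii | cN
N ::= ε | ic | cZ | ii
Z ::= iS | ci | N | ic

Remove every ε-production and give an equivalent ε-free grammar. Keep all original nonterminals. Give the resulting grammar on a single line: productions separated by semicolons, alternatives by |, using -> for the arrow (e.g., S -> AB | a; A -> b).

Nullable set: {N, Z}.
S -> cN: N nullable, giving c | cN.
Drop N -> ε.
N -> cZ: Z nullable, giving c | cZ.
Z -> N: N nullable, giving N.
Unchanged (no nullable symbols): S -> ii; N -> ic; N -> ii; Z -> ci; Z -> iS; Z -> ic.

S -> c | cN | ii; N -> c | cZ | ic | ii; Z -> N | ci | iS | ic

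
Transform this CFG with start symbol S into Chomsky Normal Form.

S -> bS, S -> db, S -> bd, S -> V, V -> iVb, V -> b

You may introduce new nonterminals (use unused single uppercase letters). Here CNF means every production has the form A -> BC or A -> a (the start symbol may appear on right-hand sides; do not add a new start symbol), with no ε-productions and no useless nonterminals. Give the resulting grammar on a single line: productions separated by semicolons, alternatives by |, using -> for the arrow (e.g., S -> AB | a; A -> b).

S -> b | AB | AS | BA | CD; A -> b; B -> d; C -> i; D -> VA; E -> VA; V -> b | CE

No ε-productions.
After unit-elimination: S -> b | bS | bd | db | iVb; V -> b | iVb.
TERM: introduce A -> b, B -> d, C -> i and substitute in every rule of length ≥2.
BIN: S -> CVA becomes S -> CD, D -> VA; V -> CVA becomes V -> CE, E -> VA.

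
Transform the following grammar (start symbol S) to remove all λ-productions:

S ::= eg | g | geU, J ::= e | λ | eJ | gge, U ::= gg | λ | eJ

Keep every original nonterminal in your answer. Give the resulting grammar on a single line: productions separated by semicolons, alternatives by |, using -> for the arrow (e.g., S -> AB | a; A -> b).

S -> g | eg | ge | geU; J -> e | eJ | gge; U -> e | eJ | gg

Nullable set: {J, U}.
S -> geU: U nullable, giving ge | geU.
Drop J -> λ.
J -> eJ: J nullable, giving e | eJ.
Drop U -> λ.
U -> eJ: J nullable, giving e | eJ.
Unchanged (no nullable symbols): S -> eg; S -> g; J -> e; J -> gge; U -> gg.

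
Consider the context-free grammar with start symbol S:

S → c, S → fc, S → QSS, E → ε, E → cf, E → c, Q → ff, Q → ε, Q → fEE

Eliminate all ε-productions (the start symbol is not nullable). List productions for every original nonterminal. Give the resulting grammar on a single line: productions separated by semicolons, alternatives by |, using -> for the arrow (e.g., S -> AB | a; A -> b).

S -> c | SS | fc | QSS; E -> c | cf; Q -> f | fE | ff | fEE

Nullable set: {E, Q}.
S -> QSS: Q nullable, giving QSS | SS.
Drop E -> ε.
Drop Q -> ε.
Q -> fEE: E, E nullable, giving f | fE | fEE.
Unchanged (no nullable symbols): S -> c; S -> fc; E -> c; E -> cf; Q -> ff.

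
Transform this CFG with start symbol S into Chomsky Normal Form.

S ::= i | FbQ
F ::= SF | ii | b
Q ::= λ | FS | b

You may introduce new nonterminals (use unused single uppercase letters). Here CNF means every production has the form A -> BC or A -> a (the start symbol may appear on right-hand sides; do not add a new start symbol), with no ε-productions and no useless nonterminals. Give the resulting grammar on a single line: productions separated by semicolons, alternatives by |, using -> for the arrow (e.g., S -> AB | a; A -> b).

Nullable: {Q}; after ε-elimination: S -> i | Fb | FbQ; F -> b | SF | ii; Q -> b | FS.
No unit productions to eliminate.
TERM: introduce B -> b, A -> i and substitute in every rule of length ≥2.
BIN: S -> FBQ becomes S -> FC, C -> BQ.

S -> i | FB | FC; A -> i; B -> b; C -> BQ; F -> b | AA | SF; Q -> b | FS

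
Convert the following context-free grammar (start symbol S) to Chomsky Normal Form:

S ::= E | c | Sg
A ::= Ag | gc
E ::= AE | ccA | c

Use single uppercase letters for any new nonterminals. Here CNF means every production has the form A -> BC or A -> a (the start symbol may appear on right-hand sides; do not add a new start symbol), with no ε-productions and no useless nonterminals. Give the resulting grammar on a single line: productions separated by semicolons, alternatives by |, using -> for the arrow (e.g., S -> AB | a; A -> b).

No ε-productions.
After unit-elimination: S -> c | AE | Sg | ccA; A -> Ag | gc; E -> c | AE | ccA.
TERM: introduce C -> c, B -> g and substitute in every rule of length ≥2.
BIN: E -> CCA becomes E -> CD, D -> CA; S -> CCA becomes S -> CF, F -> CA.

S -> c | AE | CF | SB; A -> AB | BC; B -> g; C -> c; D -> CA; E -> c | AE | CD; F -> CA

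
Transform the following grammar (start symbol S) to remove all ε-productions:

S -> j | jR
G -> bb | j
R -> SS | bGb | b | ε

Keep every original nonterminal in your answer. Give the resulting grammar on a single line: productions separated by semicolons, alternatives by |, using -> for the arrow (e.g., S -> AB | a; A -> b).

Nullable set: {R}.
S -> jR: R nullable, giving j | jR.
Drop R -> ε.
Unchanged (no nullable symbols): S -> j; G -> bb; G -> j; R -> SS; R -> b; R -> bGb.

S -> j | jR; G -> j | bb; R -> b | SS | bGb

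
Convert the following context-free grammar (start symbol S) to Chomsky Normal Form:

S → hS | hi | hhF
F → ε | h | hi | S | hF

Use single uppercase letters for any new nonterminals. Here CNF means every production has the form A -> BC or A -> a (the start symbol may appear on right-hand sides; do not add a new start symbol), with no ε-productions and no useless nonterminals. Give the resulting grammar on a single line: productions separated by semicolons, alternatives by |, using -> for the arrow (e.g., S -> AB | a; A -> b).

Nullable: {F}; after ε-elimination: S -> hS | hh | hi | hhF; F -> S | h | hF | hi.
After unit-elimination: S -> hS | hh | hi | hhF; F -> h | hF | hS | hh | hi | hhF.
TERM: introduce A -> h, B -> i and substitute in every rule of length ≥2.
BIN: F -> AAF becomes F -> AC, C -> AF; S -> AAF becomes S -> AD, D -> AF.

S -> AA | AB | AD | AS; A -> h; B -> i; C -> AF; D -> AF; F -> h | AA | AB | AC | AF | AS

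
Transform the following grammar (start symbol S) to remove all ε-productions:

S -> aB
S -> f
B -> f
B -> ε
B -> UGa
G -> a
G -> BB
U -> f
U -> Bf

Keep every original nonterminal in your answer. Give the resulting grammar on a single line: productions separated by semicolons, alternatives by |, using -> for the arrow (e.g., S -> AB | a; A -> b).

Nullable set: {B, G}.
S -> aB: B nullable, giving a | aB.
Drop B -> ε.
B -> UGa: G nullable, giving UGa | Ua.
G -> BB: B, B nullable, giving B | BB.
U -> Bf: B nullable, giving Bf | f.
Unchanged (no nullable symbols): S -> f; B -> f; G -> a; U -> f.

S -> a | f | aB; B -> f | Ua | UGa; G -> B | a | BB; U -> f | Bf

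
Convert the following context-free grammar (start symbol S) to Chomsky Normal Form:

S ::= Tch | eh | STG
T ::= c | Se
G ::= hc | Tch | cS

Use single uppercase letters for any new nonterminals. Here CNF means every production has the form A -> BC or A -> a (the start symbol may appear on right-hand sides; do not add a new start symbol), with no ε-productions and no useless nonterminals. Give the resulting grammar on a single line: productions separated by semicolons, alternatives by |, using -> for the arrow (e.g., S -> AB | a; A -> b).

S -> CB | SE | TF; A -> c; B -> h; C -> e; D -> AB; E -> TG; F -> AB; G -> AS | BA | TD; T -> c | SC

No ε-productions.
No unit productions to eliminate.
TERM: introduce A -> c, C -> e, B -> h and substitute in every rule of length ≥2.
BIN: G -> TAB becomes G -> TD, D -> AB; S -> STG becomes S -> SE, E -> TG; S -> TAB becomes S -> TF, F -> AB.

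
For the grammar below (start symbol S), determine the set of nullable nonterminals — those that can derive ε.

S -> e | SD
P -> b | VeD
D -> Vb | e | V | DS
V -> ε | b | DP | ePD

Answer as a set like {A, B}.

{D, V}

Directly nullable (have an ε-rule): {V}.
D is nullable via D -> V (every symbol on the right is already known nullable).
Not nullable: P, S — each has a terminal in every rule's right-hand side or depends on a non-nullable symbol.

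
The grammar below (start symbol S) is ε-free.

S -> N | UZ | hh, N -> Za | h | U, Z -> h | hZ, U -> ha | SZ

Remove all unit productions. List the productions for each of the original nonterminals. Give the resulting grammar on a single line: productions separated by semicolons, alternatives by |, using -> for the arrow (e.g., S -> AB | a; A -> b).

Unit productions: N->U, S->N.
Unit pairs (A ⇒* B via units): (N,U), (S,N), (S,U).
S: inherits non-unit rules of {N, S, U} → SZ | UZ | Za | h | ha | hh.
N: inherits non-unit rules of {N, U} → SZ | Za | h | ha.
U: inherits non-unit rules of {U} → SZ | ha.
Z: inherits non-unit rules of {Z} → h | hZ.

S -> h | SZ | UZ | Za | ha | hh; N -> h | SZ | Za | ha; U -> SZ | ha; Z -> h | hZ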